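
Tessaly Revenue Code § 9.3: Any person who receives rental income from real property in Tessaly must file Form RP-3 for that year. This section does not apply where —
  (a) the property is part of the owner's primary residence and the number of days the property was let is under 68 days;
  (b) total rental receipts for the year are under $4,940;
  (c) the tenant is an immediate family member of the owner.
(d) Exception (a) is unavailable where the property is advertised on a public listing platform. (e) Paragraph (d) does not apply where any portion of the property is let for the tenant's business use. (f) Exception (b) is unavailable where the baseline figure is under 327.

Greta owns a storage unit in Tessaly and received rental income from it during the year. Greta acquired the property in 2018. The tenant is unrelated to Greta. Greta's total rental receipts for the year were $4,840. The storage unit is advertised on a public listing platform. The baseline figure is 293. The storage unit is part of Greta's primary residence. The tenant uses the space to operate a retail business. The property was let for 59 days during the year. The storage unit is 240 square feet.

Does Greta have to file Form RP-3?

All of (a)'s requirements are met (the storage unit is part of the primary residence; the number of days the property was let is 59 days, under the 68 days limit). Applying paragraphs (d)–(e): (d) operates (the property is publicly advertised), but is itself disapplied by (e): (e) operates against (d): the space is let for business use. So (a) applies.
Exception (b)'s conditions are all satisfied: total rental receipts for the year are $4,840, under the $4,940 limit. But: (f) operates against (b): the baseline figure is 293, under the 327 limit. (b) is therefore removed.
Exception (c) does not apply: the tenant is unrelated to the owner.

No — exception (a) applies; Greta is not required to file Form RP-3.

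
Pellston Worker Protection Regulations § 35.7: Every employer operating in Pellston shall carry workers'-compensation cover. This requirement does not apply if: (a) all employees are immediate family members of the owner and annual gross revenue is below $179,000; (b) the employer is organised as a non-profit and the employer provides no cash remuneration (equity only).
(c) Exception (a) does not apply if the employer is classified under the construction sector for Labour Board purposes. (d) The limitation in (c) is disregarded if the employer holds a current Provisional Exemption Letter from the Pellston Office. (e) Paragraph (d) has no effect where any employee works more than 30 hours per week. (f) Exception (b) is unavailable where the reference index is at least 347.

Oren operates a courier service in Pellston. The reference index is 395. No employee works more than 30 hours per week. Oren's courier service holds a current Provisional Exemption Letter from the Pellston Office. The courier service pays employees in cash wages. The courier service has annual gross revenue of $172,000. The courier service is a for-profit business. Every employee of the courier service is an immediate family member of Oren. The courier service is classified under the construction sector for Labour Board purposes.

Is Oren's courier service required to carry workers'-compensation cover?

Exception (a) is satisfied on its face — every employee is an immediate family member; annual gross revenue is $172,000, below the $179,000 limit. Under paragraphs (c)–(e): (c) operates (the courier service is classified under the construction sector), but is set aside by (d): (d) is engaged — a current Provisional Exemption Letter is held. (e), which would lift (d), is not triggered — no employee exceeds 30 hours/week. So (a) applies.
Exception (b) does not apply: the employer is for-profit.

No — exception (a) applies; Oren's courier service is not required to carry workers'-compensation cover.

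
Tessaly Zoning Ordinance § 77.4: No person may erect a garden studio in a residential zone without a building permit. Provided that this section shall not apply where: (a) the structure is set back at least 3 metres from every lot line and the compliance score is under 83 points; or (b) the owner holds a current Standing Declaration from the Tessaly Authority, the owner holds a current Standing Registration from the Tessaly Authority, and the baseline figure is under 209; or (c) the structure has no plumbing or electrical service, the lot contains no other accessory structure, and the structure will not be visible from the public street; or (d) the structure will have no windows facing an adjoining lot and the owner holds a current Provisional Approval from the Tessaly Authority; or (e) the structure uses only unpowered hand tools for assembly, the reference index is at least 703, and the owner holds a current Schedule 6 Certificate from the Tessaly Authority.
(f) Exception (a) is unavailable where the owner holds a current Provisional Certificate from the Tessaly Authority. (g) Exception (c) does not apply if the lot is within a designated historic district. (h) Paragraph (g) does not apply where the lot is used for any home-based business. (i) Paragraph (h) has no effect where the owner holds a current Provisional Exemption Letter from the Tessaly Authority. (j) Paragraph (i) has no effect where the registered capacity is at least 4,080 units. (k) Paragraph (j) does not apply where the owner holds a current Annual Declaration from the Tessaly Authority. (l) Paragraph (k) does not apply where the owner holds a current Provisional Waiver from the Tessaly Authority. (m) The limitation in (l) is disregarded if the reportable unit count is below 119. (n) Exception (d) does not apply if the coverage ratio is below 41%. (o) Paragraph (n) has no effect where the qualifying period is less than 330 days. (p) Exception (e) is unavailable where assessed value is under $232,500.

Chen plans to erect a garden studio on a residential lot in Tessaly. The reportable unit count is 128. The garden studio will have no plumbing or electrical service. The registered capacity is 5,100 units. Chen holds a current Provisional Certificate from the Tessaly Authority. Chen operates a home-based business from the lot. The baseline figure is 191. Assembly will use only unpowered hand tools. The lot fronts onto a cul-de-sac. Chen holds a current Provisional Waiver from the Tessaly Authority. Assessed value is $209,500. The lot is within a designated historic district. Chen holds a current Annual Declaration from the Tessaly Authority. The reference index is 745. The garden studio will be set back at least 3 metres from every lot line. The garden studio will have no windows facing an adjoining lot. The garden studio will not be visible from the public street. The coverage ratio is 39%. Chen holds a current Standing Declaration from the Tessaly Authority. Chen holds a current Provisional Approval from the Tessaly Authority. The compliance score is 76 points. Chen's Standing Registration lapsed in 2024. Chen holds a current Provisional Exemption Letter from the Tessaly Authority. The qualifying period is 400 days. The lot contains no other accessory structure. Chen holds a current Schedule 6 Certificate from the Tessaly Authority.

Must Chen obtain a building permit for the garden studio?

Exception (a)'s conditions are all satisfied: the setback is at least 3 m on every side; the compliance score is 76 points, under the 83 points limit. However, paragraph (f) must be considered: (f) applies — a current Provisional Certificate is held. Exception (a) does not apply.
Exception (b) fails — no current Standing Registration is held.
Exception (c)'s conditions are all satisfied: there is no plumbing or electrical service; the lot has no other accessory structure; the structure will not be visible from the street. Under paragraphs (g)–(m): (g) is triggered (the lot is in a historic district), but is displaced by (h): (h) is triggered — a home-based business operates on the lot. (i) would limit (h) — a current Provisional Exemption Letter is held — but (j) sets (i) aside: (j) operates — the registered capacity is 5,100 units, meeting the 4,080 units threshold. (k) is triggered (a current Annual Declaration is held), but is overridden by (l): (l) operates against (k): a current Provisional Waiver is held. (m), which would lift (l), is inapplicable — the reportable unit count is 128, not below 119. Exception (c) stands.
Exception (d)'s conditions are all satisfied: no windows face an adjoining lot; a current Provisional Approval is held. However, paragraphs (n)–(o) must be considered: (n) operates against (d): the coverage ratio is 39%, below the 41% limit. (o) is inapplicable (the qualifying period is 400 days, not less than 330 days), so (n) stands. Exception (d) does not apply.
Exception (e): assembly uses only hand tools; the reference index is 745, meeting the 703 threshold; a current Schedule 6 Certificate is held — every condition holds. But applying paragraph (p): (p) operates against (e): assessed value is $209,500, under the $232,500 limit. Exception (e) does not apply.

No — exception (c) applies; Chen does not need a building permit.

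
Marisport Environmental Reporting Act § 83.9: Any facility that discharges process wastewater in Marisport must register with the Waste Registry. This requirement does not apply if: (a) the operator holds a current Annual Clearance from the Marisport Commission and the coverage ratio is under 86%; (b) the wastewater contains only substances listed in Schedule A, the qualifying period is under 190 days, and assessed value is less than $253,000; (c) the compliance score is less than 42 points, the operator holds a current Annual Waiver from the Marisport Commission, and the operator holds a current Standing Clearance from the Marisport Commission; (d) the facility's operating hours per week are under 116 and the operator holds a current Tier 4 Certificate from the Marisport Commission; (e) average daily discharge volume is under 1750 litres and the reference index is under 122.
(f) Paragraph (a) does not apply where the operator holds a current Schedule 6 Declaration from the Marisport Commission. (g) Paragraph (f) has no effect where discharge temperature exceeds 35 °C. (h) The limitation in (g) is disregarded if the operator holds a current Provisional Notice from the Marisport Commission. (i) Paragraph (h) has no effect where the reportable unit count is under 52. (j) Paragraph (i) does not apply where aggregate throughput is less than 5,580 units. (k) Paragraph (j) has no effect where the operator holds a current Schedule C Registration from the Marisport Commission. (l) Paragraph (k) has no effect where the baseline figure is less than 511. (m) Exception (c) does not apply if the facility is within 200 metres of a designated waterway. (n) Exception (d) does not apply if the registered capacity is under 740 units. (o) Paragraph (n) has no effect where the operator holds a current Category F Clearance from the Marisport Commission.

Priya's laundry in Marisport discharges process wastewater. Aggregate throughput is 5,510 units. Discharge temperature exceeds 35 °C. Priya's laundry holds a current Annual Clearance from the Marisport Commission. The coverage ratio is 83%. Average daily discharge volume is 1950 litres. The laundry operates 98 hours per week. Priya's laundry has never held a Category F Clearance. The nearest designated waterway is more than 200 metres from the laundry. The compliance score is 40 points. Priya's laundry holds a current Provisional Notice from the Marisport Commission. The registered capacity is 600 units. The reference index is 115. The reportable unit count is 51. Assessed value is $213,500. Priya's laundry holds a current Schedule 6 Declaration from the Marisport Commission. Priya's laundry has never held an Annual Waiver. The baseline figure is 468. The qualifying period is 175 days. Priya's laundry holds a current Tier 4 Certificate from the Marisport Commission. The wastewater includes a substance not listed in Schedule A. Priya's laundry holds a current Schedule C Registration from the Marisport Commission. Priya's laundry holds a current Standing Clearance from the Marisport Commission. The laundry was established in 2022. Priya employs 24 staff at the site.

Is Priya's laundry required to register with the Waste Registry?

Exception (a) is satisfied on its face — a current Annual Clearance is held; the coverage ratio is 83%, under the 86% limit. But: (f) operates against (a): a current Schedule 6 Declaration is held. (g) is engaged (discharge temperature exceeds 35 °C), but is set aside by (h): (h) operates against (g): a current Provisional Notice is held. (i) is engaged (the reportable unit count is 51, under the 52 limit), but is overridden by (j): (j) operates against (i): aggregate throughput is 5,510 units, less than the 5,580 units limit. (k) would limit (j) — a current Schedule C Registration is held — but (l) sets (k) aside: (l) is engaged — the baseline figure is 468, less than the 511 limit. Exception (a) does not apply.
Exception (b) requires that the wastewater contains only substances listed in Schedule A; but the wastewater includes a non-Schedule-A substance, so (b) is unavailable.
Exception (c) fails — the Annual Waiver is not current.
Exception (d): the facility's operating hours per week are 98, under the 116 limit; a current Tier 4 Certificate is held — every condition holds. But: (n) operates against (d): the registered capacity is 600 units, under the 740 units limit. (o) is not engaged (there is no Category F Clearance in force), so (n) stands. So (d) is unavailable.
Exception (e) does not apply: average daily discharge volume is 1950 litres, not under 1750 litres.
No exception displaces § 83.9.

Yes — Priya's laundry must register with the Waste Registry.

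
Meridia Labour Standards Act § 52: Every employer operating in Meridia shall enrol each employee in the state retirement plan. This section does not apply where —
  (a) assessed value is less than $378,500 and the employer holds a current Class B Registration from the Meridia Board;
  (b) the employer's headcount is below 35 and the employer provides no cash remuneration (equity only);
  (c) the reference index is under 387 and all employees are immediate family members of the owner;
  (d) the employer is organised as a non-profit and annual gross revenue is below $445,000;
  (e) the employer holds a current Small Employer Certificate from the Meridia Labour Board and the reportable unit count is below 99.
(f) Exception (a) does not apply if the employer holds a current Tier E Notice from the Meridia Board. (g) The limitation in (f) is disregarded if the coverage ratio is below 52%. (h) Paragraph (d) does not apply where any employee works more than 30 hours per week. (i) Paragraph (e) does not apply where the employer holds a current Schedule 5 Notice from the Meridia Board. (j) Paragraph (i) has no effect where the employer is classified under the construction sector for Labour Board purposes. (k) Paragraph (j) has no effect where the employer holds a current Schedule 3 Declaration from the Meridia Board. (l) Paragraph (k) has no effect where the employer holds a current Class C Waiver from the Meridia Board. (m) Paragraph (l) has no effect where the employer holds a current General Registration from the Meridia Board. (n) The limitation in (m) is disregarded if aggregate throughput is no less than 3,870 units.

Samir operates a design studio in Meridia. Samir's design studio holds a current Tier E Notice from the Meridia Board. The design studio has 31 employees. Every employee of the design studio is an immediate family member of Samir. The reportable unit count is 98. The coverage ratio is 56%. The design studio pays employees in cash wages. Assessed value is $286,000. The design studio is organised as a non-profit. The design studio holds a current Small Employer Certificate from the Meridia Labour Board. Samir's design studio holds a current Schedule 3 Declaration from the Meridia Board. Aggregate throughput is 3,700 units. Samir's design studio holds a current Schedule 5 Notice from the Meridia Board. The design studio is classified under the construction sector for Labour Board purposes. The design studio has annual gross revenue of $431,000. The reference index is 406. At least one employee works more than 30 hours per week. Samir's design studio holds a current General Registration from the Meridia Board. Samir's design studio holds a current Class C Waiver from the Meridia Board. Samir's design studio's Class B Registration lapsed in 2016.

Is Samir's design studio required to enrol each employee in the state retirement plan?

Yes — Samir's design studio must enrol each employee in the state retirement plan.

Exception (a) fails — there is no Class B Registration in force.
Exception (b) requires that the employer provides no cash remuneration (equity only); but employees are paid cash wages, so (b) is unavailable.
Exception (c) fails — the reference index is 406, not under 387.
Exception (d)'s conditions are all satisfied: the employer is a non-profit; annual gross revenue is $431,000, below the $445,000 limit. But: (h) is triggered — at least one employee exceeds 30 hours/week. So (d) is unavailable.
Exception (e) is satisfied on its face — a current Small Employer Certificate is held; the reportable unit count is 98, below the 99 limit. Turning to paragraphs (i)–(n): (i) operates against (e): a current Schedule 5 Notice is held. (j) applies (the design studio is classified under the construction sector), but is displaced by (k): (k) operates against (j): a current Schedule 3 Declaration is held. (l) applies (a current Class C Waiver is held), but is displaced by (m): (m) operates — a current General Registration is held. (n), which would lift (m), is inapplicable — aggregate throughput is 3,700 units, short of 3,870 units. So (e) is unavailable.
No exception is made out. Samir's design studio falls within the general rule.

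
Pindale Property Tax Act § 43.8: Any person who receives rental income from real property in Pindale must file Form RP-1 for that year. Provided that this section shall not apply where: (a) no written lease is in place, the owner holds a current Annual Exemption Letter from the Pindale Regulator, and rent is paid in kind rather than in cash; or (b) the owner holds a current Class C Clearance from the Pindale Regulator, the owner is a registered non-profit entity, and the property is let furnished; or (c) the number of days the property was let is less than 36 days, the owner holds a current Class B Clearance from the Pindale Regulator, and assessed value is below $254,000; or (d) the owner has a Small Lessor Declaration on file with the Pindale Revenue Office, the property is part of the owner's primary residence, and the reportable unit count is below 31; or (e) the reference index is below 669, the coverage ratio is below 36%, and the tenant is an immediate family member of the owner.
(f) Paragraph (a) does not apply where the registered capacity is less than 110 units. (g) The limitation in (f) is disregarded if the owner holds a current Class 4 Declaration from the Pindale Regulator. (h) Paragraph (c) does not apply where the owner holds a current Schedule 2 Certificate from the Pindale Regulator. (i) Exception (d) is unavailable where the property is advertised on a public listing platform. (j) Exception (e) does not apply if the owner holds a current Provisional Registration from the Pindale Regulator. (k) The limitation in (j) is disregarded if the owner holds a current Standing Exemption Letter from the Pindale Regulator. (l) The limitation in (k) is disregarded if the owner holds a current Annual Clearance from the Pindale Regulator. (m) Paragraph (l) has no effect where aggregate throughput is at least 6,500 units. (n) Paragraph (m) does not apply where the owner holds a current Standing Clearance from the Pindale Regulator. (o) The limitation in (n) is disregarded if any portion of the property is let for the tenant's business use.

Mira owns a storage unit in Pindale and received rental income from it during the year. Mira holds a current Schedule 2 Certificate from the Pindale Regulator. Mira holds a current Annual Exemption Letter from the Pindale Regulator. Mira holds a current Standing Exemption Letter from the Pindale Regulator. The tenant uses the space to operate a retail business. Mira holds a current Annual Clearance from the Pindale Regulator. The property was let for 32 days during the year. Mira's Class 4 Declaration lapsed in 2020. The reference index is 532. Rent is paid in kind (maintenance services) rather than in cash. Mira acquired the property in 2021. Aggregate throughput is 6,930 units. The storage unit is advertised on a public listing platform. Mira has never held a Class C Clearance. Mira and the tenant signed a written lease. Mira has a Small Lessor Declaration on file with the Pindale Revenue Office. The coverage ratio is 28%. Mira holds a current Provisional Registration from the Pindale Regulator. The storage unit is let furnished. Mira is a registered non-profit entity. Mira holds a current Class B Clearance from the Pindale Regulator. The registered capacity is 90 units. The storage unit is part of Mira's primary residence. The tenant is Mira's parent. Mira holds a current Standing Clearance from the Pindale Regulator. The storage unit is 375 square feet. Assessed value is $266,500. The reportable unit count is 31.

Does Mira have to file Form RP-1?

No — exception (e) applies; Mira is not required to file Form RP-1.

Exception (a) does not apply: a written lease is in place.
Exception (b) fails — the Class C Clearance is not current.
Exception (c) does not apply: assessed value is $266,500, not below $254,000.
Exception (d) does not apply: the reportable unit count is 31, not below 31.
All of (e)'s requirements are met (the reference index is 532, below the 669 limit; the coverage ratio is 28%, below the 36% limit; the tenant is an immediate family member). Under paragraphs (j)–(o): (j) would limit (e) — a current Provisional Registration is held — but (k) sets (j) aside: (k) applies — a current Standing Exemption Letter is held. (l) would limit (k) — a current Annual Clearance is held — but (m) sets (l) aside: (m) operates against (l): aggregate throughput is 6,930 units, meeting the 6,500 units threshold. (n) would limit (m) — a current Standing Clearance is held — but (o) sets (n) aside: (o) operates against (n): the space is let for business use. Exception (e) stands.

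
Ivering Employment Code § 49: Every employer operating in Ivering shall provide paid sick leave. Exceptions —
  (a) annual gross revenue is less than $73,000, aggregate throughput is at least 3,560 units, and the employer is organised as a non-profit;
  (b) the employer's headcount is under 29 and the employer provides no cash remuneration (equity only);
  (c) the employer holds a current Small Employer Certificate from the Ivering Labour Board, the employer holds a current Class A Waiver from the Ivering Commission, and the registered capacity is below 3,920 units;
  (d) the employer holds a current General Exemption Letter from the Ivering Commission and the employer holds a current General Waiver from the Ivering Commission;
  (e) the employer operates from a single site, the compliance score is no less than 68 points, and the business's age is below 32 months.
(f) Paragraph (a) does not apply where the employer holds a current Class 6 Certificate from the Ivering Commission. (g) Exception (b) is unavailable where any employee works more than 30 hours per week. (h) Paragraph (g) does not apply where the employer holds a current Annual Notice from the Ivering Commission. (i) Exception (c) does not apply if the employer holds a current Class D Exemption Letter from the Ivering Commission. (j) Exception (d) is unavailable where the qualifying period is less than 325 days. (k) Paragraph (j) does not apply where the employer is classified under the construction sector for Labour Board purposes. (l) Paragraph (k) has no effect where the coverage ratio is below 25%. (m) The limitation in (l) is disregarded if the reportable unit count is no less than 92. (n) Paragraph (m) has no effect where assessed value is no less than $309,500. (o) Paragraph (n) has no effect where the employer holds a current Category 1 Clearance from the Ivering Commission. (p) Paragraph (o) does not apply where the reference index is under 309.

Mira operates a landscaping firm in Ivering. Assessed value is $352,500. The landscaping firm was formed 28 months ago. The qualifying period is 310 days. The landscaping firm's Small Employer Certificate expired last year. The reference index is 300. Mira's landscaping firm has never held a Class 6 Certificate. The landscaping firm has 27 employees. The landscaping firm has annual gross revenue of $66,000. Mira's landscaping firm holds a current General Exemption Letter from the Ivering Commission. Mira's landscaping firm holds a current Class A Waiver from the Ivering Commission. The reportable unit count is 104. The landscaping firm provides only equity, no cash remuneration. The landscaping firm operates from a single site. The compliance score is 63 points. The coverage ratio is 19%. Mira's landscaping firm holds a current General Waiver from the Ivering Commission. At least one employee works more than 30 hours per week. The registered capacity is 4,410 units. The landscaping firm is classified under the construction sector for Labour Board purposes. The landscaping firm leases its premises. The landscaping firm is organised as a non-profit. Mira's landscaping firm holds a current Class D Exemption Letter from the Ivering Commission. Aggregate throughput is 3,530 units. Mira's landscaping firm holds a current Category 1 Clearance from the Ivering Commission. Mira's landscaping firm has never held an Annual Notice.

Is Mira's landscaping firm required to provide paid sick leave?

Exception (a) does not apply: aggregate throughput is 3,530 units, short of 3,560 units.
All of (b)'s requirements are met (the employer's headcount is 27, under the 29 limit; remuneration is equity-only). Turning to paragraphs (g)–(h): (g) operates — at least one employee exceeds 30 hours/week. (h) is inapplicable (no current Annual Notice is held), so (g) stands. So (b) is unavailable.
Exception (c) requires that the employer holds a current Small Employer Certificate from the Ivering Labour Board; but the Small Employer Certificate has expired, so (c) is unavailable.
Exception (d) is satisfied on its face — a current General Exemption Letter is held; a current General Waiver is held. But applying paragraphs (j)–(p): (j) applies — the qualifying period is 310 days, less than the 325 days limit. (k) would limit (j) — the landscaping firm is classified under the construction sector — but (l) sets (k) aside: (l) operates against (k): the coverage ratio is 19%, below the 25% limit. (m) would limit (l) — the reportable unit count is 104, meeting the 92 threshold — but (n) sets (m) aside: (n) is engaged — assessed value is $352,500, meeting the $309,500 threshold. (o) is engaged (a current Category 1 Clearance is held), but is displaced by (p): (p) is engaged — the reference index is 300, under the 309 limit. Exception (d) does not apply.
Exception (e) fails — the compliance score is 63 points, short of 68 points.
No exception displaces § 49.

Yes — Mira's landscaping firm must provide paid sick leave.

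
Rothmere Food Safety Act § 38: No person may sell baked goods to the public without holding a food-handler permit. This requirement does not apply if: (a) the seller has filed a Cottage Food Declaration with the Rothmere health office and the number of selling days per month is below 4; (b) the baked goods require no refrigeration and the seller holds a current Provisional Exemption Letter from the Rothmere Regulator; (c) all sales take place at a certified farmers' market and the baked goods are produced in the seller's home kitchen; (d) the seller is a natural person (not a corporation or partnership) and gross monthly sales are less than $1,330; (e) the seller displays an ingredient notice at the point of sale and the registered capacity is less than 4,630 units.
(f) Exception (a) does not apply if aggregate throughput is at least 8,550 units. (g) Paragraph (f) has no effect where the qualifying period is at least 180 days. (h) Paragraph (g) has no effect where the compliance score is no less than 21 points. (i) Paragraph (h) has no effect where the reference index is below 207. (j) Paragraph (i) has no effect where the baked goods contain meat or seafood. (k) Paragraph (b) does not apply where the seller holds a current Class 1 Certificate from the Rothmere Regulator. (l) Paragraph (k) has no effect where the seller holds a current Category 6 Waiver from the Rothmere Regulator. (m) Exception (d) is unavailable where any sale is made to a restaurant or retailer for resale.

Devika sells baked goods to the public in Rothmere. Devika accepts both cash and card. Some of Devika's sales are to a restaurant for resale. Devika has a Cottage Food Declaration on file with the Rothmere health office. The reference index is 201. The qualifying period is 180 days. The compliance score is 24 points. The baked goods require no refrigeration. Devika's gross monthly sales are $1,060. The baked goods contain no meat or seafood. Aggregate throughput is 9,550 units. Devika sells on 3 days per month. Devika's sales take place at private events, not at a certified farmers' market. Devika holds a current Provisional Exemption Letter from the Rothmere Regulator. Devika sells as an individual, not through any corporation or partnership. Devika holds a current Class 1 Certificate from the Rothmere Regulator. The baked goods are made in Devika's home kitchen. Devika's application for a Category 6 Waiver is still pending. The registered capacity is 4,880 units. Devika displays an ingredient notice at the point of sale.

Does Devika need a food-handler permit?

All of (a)'s requirements are met (a Cottage Food Declaration is on file; the number of selling days per month is 3, below the 4 limit). As to paragraphs (f)–(j): (f) applies (aggregate throughput is 9,550 units, meeting the 8,550 units threshold), but is itself disapplied by (g): (g) operates against (f): the qualifying period is 180 days, meeting the 180 days threshold. (h) would limit (g) — the compliance score is 24 points, meeting the 21 points threshold — but (i) sets (h) aside: (i) is triggered — the reference index is 201, below the 207 limit. (j) is not triggered (the baked goods contain no meat or seafood), so (i) stands. (a) remains available.
Exception (b): the baked goods are shelf-stable; a current Provisional Exemption Letter is held — every condition holds. But applying paragraphs (k)–(l): (k) applies — a current Class 1 Certificate is held. (l), which would lift (k), is inapplicable — there is no Category 6 Waiver in force. So (b) is unavailable.
Exception (c) fails — sales are at private events, not a certified farmers' market.
All of (d)'s requirements are met (the seller is a natural person; gross monthly sales are $1,060, less than the $1,330 limit). But: (m) operates against (d): some sales are to a restaurant for resale. So (d) is unavailable.
Exception (e) requires that the registered capacity is less than 4,630 units; but the registered capacity is 4,880 units, not less than 4,630 units, so (e) is unavailable.

No — exception (a) applies; Devika is not required to hold a food-handler permit.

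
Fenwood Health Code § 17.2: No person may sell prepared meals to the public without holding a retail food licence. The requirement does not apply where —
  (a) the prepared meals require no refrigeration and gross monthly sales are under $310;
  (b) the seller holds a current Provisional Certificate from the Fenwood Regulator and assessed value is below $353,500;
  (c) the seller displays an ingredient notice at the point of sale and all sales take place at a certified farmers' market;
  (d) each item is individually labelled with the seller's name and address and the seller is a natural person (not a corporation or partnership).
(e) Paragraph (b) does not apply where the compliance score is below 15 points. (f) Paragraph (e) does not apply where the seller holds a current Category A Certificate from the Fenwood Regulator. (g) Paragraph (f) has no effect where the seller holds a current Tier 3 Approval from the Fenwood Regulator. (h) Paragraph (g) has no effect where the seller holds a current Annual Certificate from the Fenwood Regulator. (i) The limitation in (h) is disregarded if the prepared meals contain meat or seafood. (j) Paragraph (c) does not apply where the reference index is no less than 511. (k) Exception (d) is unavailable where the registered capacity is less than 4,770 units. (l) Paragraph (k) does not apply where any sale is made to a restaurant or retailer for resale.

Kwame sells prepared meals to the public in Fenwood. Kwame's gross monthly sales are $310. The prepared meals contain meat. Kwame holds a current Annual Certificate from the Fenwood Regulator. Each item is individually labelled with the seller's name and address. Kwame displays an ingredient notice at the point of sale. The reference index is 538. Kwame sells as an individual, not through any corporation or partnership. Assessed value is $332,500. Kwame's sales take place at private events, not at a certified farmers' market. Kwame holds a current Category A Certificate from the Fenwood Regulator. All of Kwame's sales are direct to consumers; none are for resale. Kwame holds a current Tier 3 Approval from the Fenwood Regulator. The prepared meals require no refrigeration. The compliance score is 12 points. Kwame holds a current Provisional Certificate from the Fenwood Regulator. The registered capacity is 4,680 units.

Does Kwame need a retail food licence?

Exception (a) fails — gross monthly sales are $310, not under $310.
Exception (b)'s conditions are all satisfied: a current Provisional Certificate is held; assessed value is $332,500, below the $353,500 limit. However, paragraphs (e)–(i) must be considered: (e) operates against (b): the compliance score is 12 points, below the 15 points limit. (f) would limit (e) — a current Category A Certificate is held — but (g) sets (f) aside: (g) operates — a current Tier 3 Approval is held. (h) would limit (g) — a current Annual Certificate is held — but (i) sets (h) aside: (i) applies — the prepared meals contain meat. Exception (b) does not apply.
Exception (c) fails — sales are at private events, not a certified farmers' market.
Exception (d)'s conditions are all satisfied: items are individually labelled; the seller is a natural person. Turning to paragraphs (k)–(l): (k) applies — the registered capacity is 4,680 units, less than the 4,770 units limit. (l), which would lift (k), is inapplicable — no sales are for resale. So (d) is unavailable.
Every exception is unavailable, so the rule governs.

Yes — Kwame must hold a retail food licence.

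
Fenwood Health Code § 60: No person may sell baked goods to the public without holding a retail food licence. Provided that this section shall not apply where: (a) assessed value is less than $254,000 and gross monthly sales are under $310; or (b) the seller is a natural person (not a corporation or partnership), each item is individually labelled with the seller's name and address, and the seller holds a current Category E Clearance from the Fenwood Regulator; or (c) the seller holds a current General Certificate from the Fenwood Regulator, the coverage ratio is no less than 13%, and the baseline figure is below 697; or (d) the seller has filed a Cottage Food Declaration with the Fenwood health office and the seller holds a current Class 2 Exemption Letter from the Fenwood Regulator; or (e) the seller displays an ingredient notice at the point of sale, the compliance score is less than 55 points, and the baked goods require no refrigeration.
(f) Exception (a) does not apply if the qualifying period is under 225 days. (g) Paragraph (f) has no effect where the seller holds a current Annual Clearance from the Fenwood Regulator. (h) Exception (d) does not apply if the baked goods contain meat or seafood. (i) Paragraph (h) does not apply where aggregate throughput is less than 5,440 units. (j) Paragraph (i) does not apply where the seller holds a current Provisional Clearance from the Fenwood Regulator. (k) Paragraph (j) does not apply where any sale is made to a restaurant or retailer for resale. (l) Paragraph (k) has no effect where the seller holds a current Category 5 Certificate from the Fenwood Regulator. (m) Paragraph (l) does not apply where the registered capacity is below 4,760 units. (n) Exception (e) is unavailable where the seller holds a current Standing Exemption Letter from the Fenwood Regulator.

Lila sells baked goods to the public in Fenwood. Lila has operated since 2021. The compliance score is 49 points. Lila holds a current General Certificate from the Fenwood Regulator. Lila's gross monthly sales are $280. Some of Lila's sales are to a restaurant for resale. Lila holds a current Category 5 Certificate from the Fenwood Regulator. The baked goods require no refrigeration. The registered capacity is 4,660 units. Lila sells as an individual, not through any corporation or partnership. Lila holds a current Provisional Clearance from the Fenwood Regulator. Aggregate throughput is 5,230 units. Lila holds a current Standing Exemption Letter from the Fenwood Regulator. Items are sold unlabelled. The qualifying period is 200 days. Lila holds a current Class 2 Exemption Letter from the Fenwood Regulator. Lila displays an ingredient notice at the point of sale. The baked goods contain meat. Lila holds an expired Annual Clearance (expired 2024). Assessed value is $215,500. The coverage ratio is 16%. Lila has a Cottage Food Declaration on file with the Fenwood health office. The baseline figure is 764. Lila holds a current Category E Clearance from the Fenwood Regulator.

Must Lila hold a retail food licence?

Exception (a)'s conditions are all satisfied: assessed value is $215,500, less than the $254,000 limit; gross monthly sales are $280, under the $310 limit. But applying paragraphs (f)–(g): (f) applies — the qualifying period is 200 days, under the 225 days limit. (g) is not triggered (the Annual Clearance is not current), so (f) stands. (a) is therefore removed.
Exception (b) does not apply: items are sold unlabelled.
Exception (c) requires that the baseline figure is below 697; but the baseline figure is 764, not below 697, so (c) is unavailable.
Exception (d)'s conditions are all satisfied: a Cottage Food Declaration is on file; a current Class 2 Exemption Letter is held. Under paragraphs (h)–(m): (h) would limit (d) — the baked goods contain meat — but (i) sets (h) aside: (i) operates against (h): aggregate throughput is 5,230 units, less than the 5,440 units limit. (j) operates (a current Provisional Clearance is held), but is itself disapplied by (k): (k) operates against (j): some sales are to a restaurant for resale. (l) would limit (k) — a current Category 5 Certificate is held — but (m) sets (l) aside: (m) applies — the registered capacity is 4,660 units, below the 4,760 units limit. (d) remains available.
All of (e)'s requirements are met (an ingredient notice is displayed; the compliance score is 49 points, less than the 55 points limit; the baked goods are shelf-stable). But: (n) operates — a current Standing Exemption Letter is held. So (e) is unavailable.

No — exception (d) applies; Lila is not required to hold a retail food licence.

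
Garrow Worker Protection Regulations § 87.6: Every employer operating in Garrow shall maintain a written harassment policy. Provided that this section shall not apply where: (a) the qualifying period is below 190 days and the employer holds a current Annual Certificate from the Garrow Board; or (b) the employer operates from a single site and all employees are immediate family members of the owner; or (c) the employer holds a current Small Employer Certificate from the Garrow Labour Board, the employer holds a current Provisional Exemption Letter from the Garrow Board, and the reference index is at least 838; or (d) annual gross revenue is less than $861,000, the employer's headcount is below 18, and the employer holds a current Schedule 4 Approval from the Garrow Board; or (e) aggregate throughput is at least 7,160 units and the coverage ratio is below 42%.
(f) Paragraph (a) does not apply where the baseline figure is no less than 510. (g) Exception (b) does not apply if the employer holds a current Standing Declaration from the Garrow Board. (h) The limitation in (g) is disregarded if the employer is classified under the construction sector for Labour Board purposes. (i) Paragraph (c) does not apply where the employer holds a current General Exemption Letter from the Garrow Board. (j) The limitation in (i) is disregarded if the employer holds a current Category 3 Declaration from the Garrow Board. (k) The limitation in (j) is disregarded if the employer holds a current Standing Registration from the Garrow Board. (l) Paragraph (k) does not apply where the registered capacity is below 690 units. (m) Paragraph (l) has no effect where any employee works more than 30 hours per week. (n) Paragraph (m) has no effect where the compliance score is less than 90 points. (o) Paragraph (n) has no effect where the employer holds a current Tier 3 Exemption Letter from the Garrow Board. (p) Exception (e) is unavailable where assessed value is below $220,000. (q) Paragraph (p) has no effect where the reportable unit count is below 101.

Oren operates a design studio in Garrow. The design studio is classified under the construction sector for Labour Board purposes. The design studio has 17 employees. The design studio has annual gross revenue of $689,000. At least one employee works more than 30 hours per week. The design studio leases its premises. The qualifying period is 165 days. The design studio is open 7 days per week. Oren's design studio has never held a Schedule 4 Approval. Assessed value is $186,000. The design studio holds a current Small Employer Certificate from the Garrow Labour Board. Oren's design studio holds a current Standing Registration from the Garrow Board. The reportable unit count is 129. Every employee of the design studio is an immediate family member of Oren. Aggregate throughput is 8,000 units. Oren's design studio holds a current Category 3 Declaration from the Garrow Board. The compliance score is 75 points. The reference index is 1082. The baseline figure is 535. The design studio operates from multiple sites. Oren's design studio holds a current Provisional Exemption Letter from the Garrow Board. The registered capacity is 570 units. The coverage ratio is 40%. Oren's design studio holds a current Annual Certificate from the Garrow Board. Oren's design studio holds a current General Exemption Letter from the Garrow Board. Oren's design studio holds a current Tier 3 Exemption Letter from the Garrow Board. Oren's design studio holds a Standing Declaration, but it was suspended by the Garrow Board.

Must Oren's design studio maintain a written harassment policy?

Yes — Oren's design studio must maintain a written harassment policy.

Exception (a)'s conditions are all satisfied: the qualifying period is 165 days, below the 190 days limit; a current Annual Certificate is held. But applying paragraph (f): (f) operates against (a): the baseline figure is 535, meeting the 510 threshold. Exception (a) does not apply.
Exception (b) requires that the employer operates from a single site; but the employer operates from multiple sites, so (b) is unavailable.
Exception (c) is satisfied on its face — a current Small Employer Certificate is held; a current Provisional Exemption Letter is held; the reference index is 1,082, meeting the 838 threshold. But applying paragraphs (i)–(o): (i) operates — a current General Exemption Letter is held. (j) would limit (i) — a current Category 3 Declaration is held — but (k) sets (j) aside: (k) operates — a current Standing Registration is held. (l) would limit (k) — the registered capacity is 570 units, below the 690 units limit — but (m) sets (l) aside: (m) is triggered — at least one employee exceeds 30 hours/week. (n) applies (the compliance score is 75 points, less than the 90 points limit), but is itself disapplied by (o): (o) operates against (n): a current Tier 3 Exemption Letter is held. So (c) is unavailable.
Exception (d) does not apply: there is no Schedule 4 Approval in force.
All of (e)'s requirements are met (aggregate throughput is 8,000 units, meeting the 7,160 units threshold; the coverage ratio is 40%, below the 42% limit). However, paragraphs (p)–(q) must be considered: (p) is triggered — assessed value is $186,000, below the $220,000 limit. (q) is inapplicable (the reportable unit count is 129, not below 101), so (p) stands. So (e) is unavailable.
No exception displaces § 87.6.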